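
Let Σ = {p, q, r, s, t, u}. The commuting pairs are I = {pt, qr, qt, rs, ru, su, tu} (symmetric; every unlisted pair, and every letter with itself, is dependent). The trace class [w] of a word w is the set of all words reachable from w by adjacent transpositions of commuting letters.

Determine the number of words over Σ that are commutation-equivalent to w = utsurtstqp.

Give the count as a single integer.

#0=u has no predecessor
#1=t has no predecessor
#2=s depends on [1:t]
#3=u depends on [0:u]
#4=r depends on [1:t]
#5=t depends on [2:s, 4:r]
#6=s depends on [5:t]
#7=t depends on [6:s]
#8=q depends on [3:u, 6:s]
#9=p depends on [8:q]
sources: [0:u, 1:t]
N(rest) = Σ N(rest − s) over sources s of rest; N(one piece) = 1:
  size 1 → [7]=1  [9]=1
  size 2 → [7,9]=2  [8,9]=1
  size 3 → [3,8,9]=1  [7,8,9]=3
  size 4 → [0,3,8,9]=1  [3,7,8,9]=4  [6,7,8,9]=3
  size 5 → [0,3,7,8,9]=5  [3,6,7,8,9]=7  [5,6,7,8,9]=3
  size 6 → [0,3,6,7,8,9]=12  [2,5,6,7,8,9]=3  [3,5,6,7,8,9]=10  [4,5,6,7,8,9]=3
  size 7 → [0,3,5,6,7,8,9]=22  [2,3,5,6,7,8,9]=13  [2,4,5,6,7,8,9]=6  [3,4,5,6,7,8,9]=13
  size 8 → [0,2,3,5,6,7,8,9]=35  [0,3,4,5,6,7,8,9]=35  [1,2,4,5,6,7,8,9]=6  [2,3,4,5,6,7,8,9]=32
  first=0(u) contributes 38
  first=1(t) contributes 102
|[w]| = 140

140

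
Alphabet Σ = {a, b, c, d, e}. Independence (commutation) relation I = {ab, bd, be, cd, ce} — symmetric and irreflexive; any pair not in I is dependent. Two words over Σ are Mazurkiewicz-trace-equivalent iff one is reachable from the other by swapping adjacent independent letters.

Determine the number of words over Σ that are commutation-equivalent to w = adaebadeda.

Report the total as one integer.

10

piece 0:a — minimal
piece 1:d rests on {0:a}
piece 2:a rests on {1:d}
piece 3:e rests on {2:a}
piece 4:b — minimal
piece 5:a rests on {3:e}
piece 6:d rests on {5:a}
piece 7:e rests on {6:d}
piece 8:d rests on {7:e}
piece 9:a rests on {8:d}
minimal pieces: {0:a, 4:b}
ways to finish when only these pieces remain (= sum over removing one remaining piece with nothing left below it):
  1 left: {4}→1  {9}→1
  2 left: {4,9}→2  {8,9}→1
  3 left: {4,8,9}→3  {7,8,9}→1
  4 left: {4,7,8,9}→4  {6,7,8,9}→1
  5 left: {4,6,7,8,9}→5  {5,6,7,8,9}→1
  6 left: {3,5,6,7,8,9}→1  {4,5,6,7,8,9}→6
  7 left: {2,3,5,6,7,8,9}→1  {3,4,5,6,7,8,9}→7
  8 left: {1,2,3,5,6,7,8,9}→1  {2,3,4,5,6,7,8,9}→8
  placing 0:a first → 9 extensions
  placing 4:b first → 1 extensions
total linear extensions = 10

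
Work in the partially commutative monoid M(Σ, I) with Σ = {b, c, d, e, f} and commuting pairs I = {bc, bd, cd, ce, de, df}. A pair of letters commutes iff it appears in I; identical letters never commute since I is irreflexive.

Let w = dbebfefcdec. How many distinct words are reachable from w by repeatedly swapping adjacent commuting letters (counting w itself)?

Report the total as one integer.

#0=d has no predecessor
#1=b has no predecessor
#2=e depends on [1:b]
#3=b depends on [2:e]
#4=f depends on [3:b]
#5=e depends on [4:f]
#6=f depends on [5:e]
#7=c depends on [6:f]
#8=d depends on [0:d]
#9=e depends on [6:f]
#10=c depends on [7:c]
sources: [0:d, 1:b]
N(rest) = Σ N(rest − s) over sources s of rest; N(one piece) = 1:
  size 1 → [8]=1  [9]=1  [10]=1
  size 2 → [0,8]=1  [7,10]=1  [8,9]=2  [8,10]=2  [9,10]=2
  size 3 → [0,8,9]=3  [0,8,10]=3  [7,8,10]=3  [7,9,10]=3  [8,9,10]=6
  size 4 → [0,7,8,10]=6  [0,8,9,10]=12  [6,7,9,10]=3  [7,8,9,10]=12
  size 5 → [0,7,8,9,10]=30  [5,6,7,9,10]=3  [6,7,8,9,10]=15
  size 6 → [0,6,7,8,9,10]=45  [4,5,6,7,9,10]=3  [5,6,7,8,9,10]=18
  size 7 → [0,5,6,7,8,9,10]=63  [3,4,5,6,7,9,10]=3  [4,5,6,7,8,9,10]=21
  size 8 → [0,4,5,6,7,8,9,10]=84  [2,3,4,5,6,7,9,10]=3  [3,4,5,6,7,8,9,10]=24
  size 9 → [0,3,4,5,6,7,8,9,10]=108  [1,2,3,4,5,6,7,9,10]=3  [2,3,4,5,6,7,8,9,10]=27
  first=0(d) contributes 30
  first=1(b) contributes 135
|[w]| = 165

165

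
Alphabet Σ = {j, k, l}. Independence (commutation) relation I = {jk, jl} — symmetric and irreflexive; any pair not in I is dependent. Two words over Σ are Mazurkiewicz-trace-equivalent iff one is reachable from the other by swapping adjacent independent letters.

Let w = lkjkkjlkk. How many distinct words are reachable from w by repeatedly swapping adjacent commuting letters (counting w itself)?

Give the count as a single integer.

#0=l has no predecessor
#1=k depends on [0:l]
#2=j has no predecessor
#3=k depends on [1:k]
#4=k depends on [3:k]
#5=j depends on [2:j]
#6=l depends on [4:k]
#7=k depends on [6:l]
#8=k depends on [7:k]
sources: [0:l, 2:j]
N(rest) = Σ N(rest − s) over sources s of rest; N(one piece) = 1:
  size 1 → [5]=1  [8]=1
  size 2 → [2,5]=1  [5,8]=2  [7,8]=1
  size 3 → [2,5,8]=3  [5,7,8]=3  [6,7,8]=1
  size 4 → [2,5,7,8]=6  [4,6,7,8]=1  [5,6,7,8]=4
  size 5 → [2,5,6,7,8]=10  [3,4,6,7,8]=1  [4,5,6,7,8]=5
  size 6 → [1,3,4,6,7,8]=1  [2,4,5,6,7,8]=15  [3,4,5,6,7,8]=6
  size 7 → [0,1,3,4,6,7,8]=1  [1,3,4,5,6,7,8]=7  [2,3,4,5,6,7,8]=21
  first=0(l) contributes 28
  first=2(j) contributes 8
|[w]| = 36

36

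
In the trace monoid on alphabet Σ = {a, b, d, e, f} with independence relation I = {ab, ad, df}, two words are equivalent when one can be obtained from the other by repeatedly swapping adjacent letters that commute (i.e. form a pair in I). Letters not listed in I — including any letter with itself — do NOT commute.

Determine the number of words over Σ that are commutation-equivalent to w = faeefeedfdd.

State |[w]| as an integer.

drop 0:f onto floor
drop 1:a onto {0:f}
drop 2:e onto {1:a}
drop 3:e onto {2:e}
drop 4:f onto {3:e}
drop 5:e onto {4:f}
drop 6:e onto {5:e}
drop 7:d onto {6:e}
drop 8:f onto {6:e}
drop 9:d onto {7:d}
drop 10:d onto {9:d}
ground layer = {0:f}
drop-orders for the pieces not yet dropped (sum over which currently-grounded one goes next):
  1 to go: {8} 1  {10} 1
  2 to go: {8,10} 2  {9,10} 1
  3 to go: {7,9,10} 1  {8,9,10} 3
  4 to go: {7,8,9,10} 4
  5 to go: {6,7,8,9,10} 4
  6 to go: {5,6,7,8,9,10} 4
  7 to go: {4,5,6,7,8,9,10} 4
  8 to go: {3,4,5,6,7,8,9,10} 4
  9 to go: {2,3,4,5,6,7,8,9,10} 4
  if 0:f drops first: 4 orders

4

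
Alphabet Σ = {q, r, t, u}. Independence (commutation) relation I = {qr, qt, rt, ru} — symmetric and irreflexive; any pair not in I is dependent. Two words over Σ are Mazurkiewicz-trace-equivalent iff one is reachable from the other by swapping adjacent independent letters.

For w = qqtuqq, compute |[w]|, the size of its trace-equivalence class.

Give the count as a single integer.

drop 0:q onto floor
drop 1:q onto {0:q}
drop 2:t onto floor
drop 3:u onto {1:q, 2:t}
drop 4:q onto {3:u}
drop 5:q onto {4:q}
ground layer = {0:q, 2:t}
drop-orders for the pieces not yet dropped (sum over which currently-grounded one goes next):
  1 to go: {5} 1
  2 to go: {4,5} 1
  3 to go: {3,4,5} 1
  4 to go: {1,3,4,5} 1  {2,3,4,5} 1
  if 0:q drops first: 2 orders
  if 2:t drops first: 1 orders
heap linearizations: 3

3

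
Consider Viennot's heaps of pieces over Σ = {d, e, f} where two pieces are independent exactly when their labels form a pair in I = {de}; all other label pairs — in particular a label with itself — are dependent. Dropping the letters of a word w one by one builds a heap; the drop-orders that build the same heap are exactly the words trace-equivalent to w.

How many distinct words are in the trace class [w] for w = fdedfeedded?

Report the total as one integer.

60

piece 0:f — minimal
piece 1:d rests on {0:f}
piece 2:e rests on {0:f}
piece 3:d rests on {1:d}
piece 4:f rests on {2:e, 3:d}
piece 5:e rests on {4:f}
piece 6:e rests on {5:e}
piece 7:d rests on {4:f}
piece 8:d rests on {7:d}
piece 9:e rests on {6:e}
piece 10:d rests on {8:d}
minimal pieces: {0:f}
ways to finish when only these pieces remain (= sum over removing one remaining piece with nothing left below it):
  1 left: {9}→1  {10}→1
  2 left: {6,9}→1  {8,10}→1  {9,10}→2
  3 left: {5,6,9}→1  {6,9,10}→3  {7,8,10}→1  {8,9,10}→3
  4 left: {5,6,9,10}→4  {6,8,9,10}→6  {7,8,9,10}→4
  5 left: {5,6,8,9,10}→10  {6,7,8,9,10}→10
  6 left: {5,6,7,8,9,10}→20
  7 left: {4,5,6,7,8,9,10}→20
  8 left: {2,4,5,6,7,8,9,10}→20  {3,4,5,6,7,8,9,10}→20
  9 left: {1,3,4,5,6,7,8,9,10}→20  {2,3,4,5,6,7,8,9,10}→40
  placing 0:f first → 60 extensions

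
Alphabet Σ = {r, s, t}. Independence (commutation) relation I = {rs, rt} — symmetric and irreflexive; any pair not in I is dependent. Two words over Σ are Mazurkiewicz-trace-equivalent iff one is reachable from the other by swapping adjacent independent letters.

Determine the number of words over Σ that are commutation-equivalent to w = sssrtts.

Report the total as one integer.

7

drop 0:s onto floor
drop 1:s onto {0:s}
drop 2:s onto {1:s}
drop 3:r onto floor
drop 4:t onto {2:s}
drop 5:t onto {4:t}
drop 6:s onto {5:t}
ground layer = {0:s, 3:r}
drop-orders for the pieces not yet dropped (sum over which currently-grounded one goes next):
  1 to go: {3} 1  {6} 1
  2 to go: {3,6} 2  {5,6} 1
  3 to go: {3,5,6} 3  {4,5,6} 1
  4 to go: {2,4,5,6} 1  {3,4,5,6} 4
  5 to go: {1,2,4,5,6} 1  {2,3,4,5,6} 5
  if 0:s drops first: 6 orders
  if 3:r drops first: 1 orders
heap linearizations: 7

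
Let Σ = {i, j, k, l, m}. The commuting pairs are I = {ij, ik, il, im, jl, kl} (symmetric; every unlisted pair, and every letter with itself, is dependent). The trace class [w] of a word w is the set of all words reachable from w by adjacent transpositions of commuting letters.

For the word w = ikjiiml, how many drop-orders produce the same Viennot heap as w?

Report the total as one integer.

#0=i has no predecessor
#1=k has no predecessor
#2=j depends on [1:k]
#3=i depends on [0:i]
#4=i depends on [3:i]
#5=m depends on [2:j]
#6=l depends on [5:m]
sources: [0:i, 1:k]
N(rest) = Σ N(rest − s) over sources s of rest; N(one piece) = 1:
  size 1 → [4]=1  [6]=1
  size 2 → [3,4]=1  [4,6]=2  [5,6]=1
  size 3 → [0,3,4]=1  [2,5,6]=1  [3,4,6]=3  [4,5,6]=3
  size 4 → [0,3,4,6]=4  [1,2,5,6]=1  [2,4,5,6]=4  [3,4,5,6]=6
  size 5 → [0,3,4,5,6]=10  [1,2,4,5,6]=5  [2,3,4,5,6]=10
  first=0(i) contributes 15
  first=1(k) contributes 20
|[w]| = 35

35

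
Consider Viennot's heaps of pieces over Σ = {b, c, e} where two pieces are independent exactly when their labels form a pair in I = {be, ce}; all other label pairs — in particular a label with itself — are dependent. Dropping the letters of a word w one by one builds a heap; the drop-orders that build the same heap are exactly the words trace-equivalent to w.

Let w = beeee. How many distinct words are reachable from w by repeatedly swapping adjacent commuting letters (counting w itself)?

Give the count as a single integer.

piece 0:b — minimal
piece 1:e — minimal
piece 2:e rests on {1:e}
piece 3:e rests on {2:e}
piece 4:e rests on {3:e}
minimal pieces: {0:b, 1:e}
ways to finish when only these pieces remain (= sum over removing one remaining piece with nothing left below it):
  1 left: {0}→1  {4}→1
  2 left: {0,4}→2  {3,4}→1
  3 left: {0,3,4}→3  {2,3,4}→1
  placing 0:b first → 1 extensions
  placing 1:e first → 4 extensions
total linear extensions = 5

5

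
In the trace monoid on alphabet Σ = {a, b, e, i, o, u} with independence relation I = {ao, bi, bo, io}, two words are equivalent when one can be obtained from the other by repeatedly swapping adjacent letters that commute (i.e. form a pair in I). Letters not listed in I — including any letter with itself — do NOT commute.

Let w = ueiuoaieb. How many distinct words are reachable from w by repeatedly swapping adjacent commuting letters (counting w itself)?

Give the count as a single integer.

piece 0:u — minimal
piece 1:e rests on {0:u}
piece 2:i rests on {1:e}
piece 3:u rests on {2:i}
piece 4:o rests on {3:u}
piece 5:a rests on {3:u}
piece 6:i rests on {5:a}
piece 7:e rests on {4:o, 6:i}
piece 8:b rests on {7:e}
minimal pieces: {0:u}
ways to finish when only these pieces remain (= sum over removing one remaining piece with nothing left below it):
  1 left: {8}→1
  2 left: {7,8}→1
  3 left: {4,7,8}→1  {6,7,8}→1
  4 left: {4,6,7,8}→2  {5,6,7,8}→1
  5 left: {4,5,6,7,8}→3
  6 left: {3,4,5,6,7,8}→3
  7 left: {2,3,4,5,6,7,8}→3
  placing 0:u first → 3 extensions

3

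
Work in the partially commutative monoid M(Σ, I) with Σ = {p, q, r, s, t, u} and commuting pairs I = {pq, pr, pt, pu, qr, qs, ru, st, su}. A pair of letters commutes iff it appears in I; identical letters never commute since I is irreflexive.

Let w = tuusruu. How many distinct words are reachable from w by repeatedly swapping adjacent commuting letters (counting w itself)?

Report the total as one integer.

0(t) covers ∅
1(u) covers 0:t
2(u) covers 1:u
3(s) covers ∅
4(r) covers 0:t, 3:s
5(u) covers 2:u
6(u) covers 5:u
floor of heap: 0:t, 3:s
completions by unplaced set U, small U first (add the entries for U minus each lowest piece of U):
  |U|=1: {4}:1  {6}:1
  |U|=2: {3,4}:1  {4,6}:2  {5,6}:1
  |U|=3: {2,5,6}:1  {3,4,6}:3  {4,5,6}:3
  |U|=4: {1,2,5,6}:1  {2,4,5,6}:4  {3,4,5,6}:6
  |U|=5: {1,2,4,5,6}:5  {2,3,4,5,6}:10
  start at 0(t): 15
  start at 3(s): 5
sum over floor = 20

20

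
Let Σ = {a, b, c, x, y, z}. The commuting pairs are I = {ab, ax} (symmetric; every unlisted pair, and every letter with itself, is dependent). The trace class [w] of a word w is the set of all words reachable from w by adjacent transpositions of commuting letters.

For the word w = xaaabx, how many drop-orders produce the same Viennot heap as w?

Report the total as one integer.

20

piece 0:x — minimal
piece 1:a — minimal
piece 2:a rests on {1:a}
piece 3:a rests on {2:a}
piece 4:b rests on {0:x}
piece 5:x rests on {4:b}
minimal pieces: {0:x, 1:a}
ways to finish when only these pieces remain (= sum over removing one remaining piece with nothing left below it):
  1 left: {3}→1  {5}→1
  2 left: {2,3}→1  {3,5}→2  {4,5}→1
  3 left: {0,4,5}→1  {1,2,3}→1  {2,3,5}→3  {3,4,5}→3
  4 left: {0,3,4,5}→4  {1,2,3,5}→4  {2,3,4,5}→6
  placing 0:x first → 10 extensions
  placing 1:a first → 10 extensions
total linear extensions = 20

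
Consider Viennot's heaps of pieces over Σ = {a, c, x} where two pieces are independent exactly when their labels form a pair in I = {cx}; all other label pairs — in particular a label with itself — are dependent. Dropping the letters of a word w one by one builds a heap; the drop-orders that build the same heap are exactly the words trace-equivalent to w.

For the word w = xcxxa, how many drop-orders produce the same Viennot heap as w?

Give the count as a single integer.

drop 0:x onto floor
drop 1:c onto floor
drop 2:x onto {0:x}
drop 3:x onto {2:x}
drop 4:a onto {1:c, 3:x}
ground layer = {0:x, 1:c}
drop-orders for the pieces not yet dropped (sum over which currently-grounded one goes next):
  1 to go: {4} 1
  2 to go: {1,4} 1  {3,4} 1
  3 to go: {1,3,4} 2  {2,3,4} 1
  if 0:x drops first: 3 orders
  if 1:c drops first: 1 orders
heap linearizations: 4

4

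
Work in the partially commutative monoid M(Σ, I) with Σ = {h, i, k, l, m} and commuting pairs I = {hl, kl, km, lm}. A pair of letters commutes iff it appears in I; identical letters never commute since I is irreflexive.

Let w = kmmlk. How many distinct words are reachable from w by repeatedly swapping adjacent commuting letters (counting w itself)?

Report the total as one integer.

30

0(k) covers ∅
1(m) covers ∅
2(m) covers 1:m
3(l) covers ∅
4(k) covers 0:k
floor of heap: 0:k, 1:m, 3:l
completions by unplaced set U, small U first (add the entries for U minus each lowest piece of U):
  |U|=1: {2}:1  {3}:1  {4}:1
  |U|=2: {0,4}:1  {1,2}:1  {2,3}:2  {2,4}:2  {3,4}:2
  |U|=3: {0,2,4}:3  {0,3,4}:3  {1,2,3}:3  {1,2,4}:3  {2,3,4}:6
  start at 0(k): 12
  start at 1(m): 12
  start at 3(l): 6
sum over floor = 30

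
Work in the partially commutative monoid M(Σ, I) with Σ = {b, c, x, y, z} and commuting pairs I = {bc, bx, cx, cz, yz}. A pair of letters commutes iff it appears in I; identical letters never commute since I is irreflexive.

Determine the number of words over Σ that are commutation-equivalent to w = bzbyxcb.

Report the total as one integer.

6

#0=b has no predecessor
#1=z depends on [0:b]
#2=b depends on [1:z]
#3=y depends on [2:b]
#4=x depends on [3:y]
#5=c depends on [3:y]
#6=b depends on [3:y]
sources: [0:b]
N(rest) = Σ N(rest − s) over sources s of rest; N(one piece) = 1:
  size 1 → [4]=1  [5]=1  [6]=1
  size 2 → [4,5]=2  [4,6]=2  [5,6]=2
  size 3 → [4,5,6]=6
  size 4 → [3,4,5,6]=6
  size 5 → [2,3,4,5,6]=6
  first=0(b) contributes 6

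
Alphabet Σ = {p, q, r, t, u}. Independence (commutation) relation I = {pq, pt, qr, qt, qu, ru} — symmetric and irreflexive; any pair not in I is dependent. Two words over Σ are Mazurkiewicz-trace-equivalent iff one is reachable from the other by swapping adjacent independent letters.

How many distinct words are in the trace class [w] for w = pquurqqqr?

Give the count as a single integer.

756

piece 0:p — minimal
piece 1:q — minimal
piece 2:u rests on {0:p}
piece 3:u rests on {2:u}
piece 4:r rests on {0:p}
piece 5:q rests on {1:q}
piece 6:q rests on {5:q}
piece 7:q rests on {6:q}
piece 8:r rests on {4:r}
minimal pieces: {0:p, 1:q}
ways to finish when only these pieces remain (= sum over removing one remaining piece with nothing left below it):
  1 left: {3}→1  {7}→1  {8}→1
  2 left: {2,3}→1  {3,7}→2  {3,8}→2  {4,8}→1  {6,7}→1  {7,8}→2
  3 left: {2,3,7}→3  {2,3,8}→3  {3,4,8}→3  {3,6,7}→3  {3,7,8}→6  {4,7,8}→3  {5,6,7}→1  {6,7,8}→3
  4 left: {1,5,6,7}→1  {2,3,4,8}→6  {2,3,6,7}→6  {2,3,7,8}→12  {3,4,7,8}→12  {3,5,6,7}→4  {3,6,7,8}→12  {4,6,7,8}→6  {5,6,7,8}→4
  5 left: {0,2,3,4,8}→6  {1,3,5,6,7}→5  {1,5,6,7,8}→5  {2,3,4,7,8}→30  {2,3,5,6,7}→10  {2,3,6,7,8}→30  {3,4,6,7,8}→30  {3,5,6,7,8}→20  {4,5,6,7,8}→10
  6 left: {0,2,3,4,7,8}→36  {1,2,3,5,6,7}→15  {1,3,5,6,7,8}→30  {1,4,5,6,7,8}→15  {2,3,4,6,7,8}→90  {2,3,5,6,7,8}→60  {3,4,5,6,7,8}→60
  7 left: {0,2,3,4,6,7,8}→126  {1,2,3,5,6,7,8}→105  {1,3,4,5,6,7,8}→105  {2,3,4,5,6,7,8}→210
  placing 0:p first → 420 extensions
  placing 1:q first → 336 extensions
total linear extensions = 756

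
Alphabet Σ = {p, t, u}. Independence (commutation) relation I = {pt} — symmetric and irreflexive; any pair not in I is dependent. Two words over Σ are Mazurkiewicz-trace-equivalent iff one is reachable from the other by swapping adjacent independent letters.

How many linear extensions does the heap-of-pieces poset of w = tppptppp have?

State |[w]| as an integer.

piece 0:t — minimal
piece 1:p — minimal
piece 2:p rests on {1:p}
piece 3:p rests on {2:p}
piece 4:t rests on {0:t}
piece 5:p rests on {3:p}
piece 6:p rests on {5:p}
piece 7:p rests on {6:p}
minimal pieces: {0:t, 1:p}
ways to finish when only these pieces remain (= sum over removing one remaining piece with nothing left below it):
  1 left: {4}→1  {7}→1
  2 left: {0,4}→1  {4,7}→2  {6,7}→1
  3 left: {0,4,7}→3  {4,6,7}→3  {5,6,7}→1
  4 left: {0,4,6,7}→6  {3,5,6,7}→1  {4,5,6,7}→4
  5 left: {0,4,5,6,7}→10  {2,3,5,6,7}→1  {3,4,5,6,7}→5
  6 left: {0,3,4,5,6,7}→15  {1,2,3,5,6,7}→1  {2,3,4,5,6,7}→6
  placing 0:t first → 7 extensions
  placing 1:p first → 21 extensions
total linear extensions = 28

28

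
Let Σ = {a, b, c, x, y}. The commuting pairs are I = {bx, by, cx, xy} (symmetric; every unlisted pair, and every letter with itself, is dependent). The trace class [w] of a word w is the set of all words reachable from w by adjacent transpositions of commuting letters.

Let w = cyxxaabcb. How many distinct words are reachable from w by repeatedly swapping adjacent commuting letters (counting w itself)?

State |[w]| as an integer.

0(c) covers ∅
1(y) covers 0:c
2(x) covers ∅
3(x) covers 2:x
4(a) covers 1:y, 3:x
5(a) covers 4:a
6(b) covers 5:a
7(c) covers 6:b
8(b) covers 7:c
floor of heap: 0:c, 2:x
completions by unplaced set U, small U first (add the entries for U minus each lowest piece of U):
  |U|=1: {8}:1
  |U|=2: {7,8}:1
  |U|=3: {6,7,8}:1
  |U|=4: {5,6,7,8}:1
  |U|=5: {4,5,6,7,8}:1
  |U|=6: {1,4,5,6,7,8}:1  {3,4,5,6,7,8}:1
  |U|=7: {0,1,4,5,6,7,8}:1  {1,3,4,5,6,7,8}:2  {2,3,4,5,6,7,8}:1
  start at 0(c): 3
  start at 2(x): 3
sum over floor = 6

6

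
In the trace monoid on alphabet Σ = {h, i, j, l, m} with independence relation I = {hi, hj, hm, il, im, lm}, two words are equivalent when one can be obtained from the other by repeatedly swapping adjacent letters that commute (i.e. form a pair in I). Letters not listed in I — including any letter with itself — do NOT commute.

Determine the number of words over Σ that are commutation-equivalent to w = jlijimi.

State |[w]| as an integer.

drop 0:j onto floor
drop 1:l onto {0:j}
drop 2:i onto {0:j}
drop 3:j onto {1:l, 2:i}
drop 4:i onto {3:j}
drop 5:m onto {3:j}
drop 6:i onto {4:i}
ground layer = {0:j}
drop-orders for the pieces not yet dropped (sum over which currently-grounded one goes next):
  1 to go: {5} 1  {6} 1
  2 to go: {4,6} 1  {5,6} 2
  3 to go: {4,5,6} 3
  4 to go: {3,4,5,6} 3
  5 to go: {1,3,4,5,6} 3  {2,3,4,5,6} 3
  if 0:j drops first: 6 orders

6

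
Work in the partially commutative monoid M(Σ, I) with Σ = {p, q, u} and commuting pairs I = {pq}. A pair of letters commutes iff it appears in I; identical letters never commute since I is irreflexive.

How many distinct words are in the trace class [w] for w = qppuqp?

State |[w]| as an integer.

#0=q has no predecessor
#1=p has no predecessor
#2=p depends on [1:p]
#3=u depends on [0:q, 2:p]
#4=q depends on [3:u]
#5=p depends on [3:u]
sources: [0:q, 1:p]
N(rest) = Σ N(rest − s) over sources s of rest; N(one piece) = 1:
  size 1 → [4]=1  [5]=1
  size 2 → [4,5]=2
  size 3 → [3,4,5]=2
  size 4 → [0,3,4,5]=2  [2,3,4,5]=2
  first=0(q) contributes 2
  first=1(p) contributes 4
|[w]| = 6

6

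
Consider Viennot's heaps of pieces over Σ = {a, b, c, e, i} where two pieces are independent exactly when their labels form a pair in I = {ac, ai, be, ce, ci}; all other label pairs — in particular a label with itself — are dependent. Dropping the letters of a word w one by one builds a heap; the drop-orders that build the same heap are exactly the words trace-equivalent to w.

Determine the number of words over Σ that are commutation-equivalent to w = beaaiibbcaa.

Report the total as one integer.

36

0(b) covers ∅
1(e) covers ∅
2(a) covers 0:b, 1:e
3(a) covers 2:a
4(i) covers 0:b, 1:e
5(i) covers 4:i
6(b) covers 3:a, 5:i
7(b) covers 6:b
8(c) covers 7:b
9(a) covers 7:b
10(a) covers 9:a
floor of heap: 0:b, 1:e
completions by unplaced set U, small U first (add the entries for U minus each lowest piece of U):
  |U|=1: {8}:1  {10}:1
  |U|=2: {8,10}:2  {9,10}:1
  |U|=3: {8,9,10}:3
  |U|=4: {7,8,9,10}:3
  |U|=5: {6,7,8,9,10}:3
  |U|=6: {3,6,7,8,9,10}:3  {5,6,7,8,9,10}:3
  |U|=7: {2,3,6,7,8,9,10}:3  {3,5,6,7,8,9,10}:6  {4,5,6,7,8,9,10}:3
  |U|=8: {2,3,5,6,7,8,9,10}:9  {3,4,5,6,7,8,9,10}:9
  |U|=9: {2,3,4,5,6,7,8,9,10}:18
  start at 0(b): 18
  start at 1(e): 18
sum over floor = 36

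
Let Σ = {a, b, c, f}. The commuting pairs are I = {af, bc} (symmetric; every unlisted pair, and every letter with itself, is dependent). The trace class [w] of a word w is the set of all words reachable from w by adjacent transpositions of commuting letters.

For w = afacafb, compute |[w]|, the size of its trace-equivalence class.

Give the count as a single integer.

6

piece 0:a — minimal
piece 1:f — minimal
piece 2:a rests on {0:a}
piece 3:c rests on {1:f, 2:a}
piece 4:a rests on {3:c}
piece 5:f rests on {3:c}
piece 6:b rests on {4:a, 5:f}
minimal pieces: {0:a, 1:f}
ways to finish when only these pieces remain (= sum over removing one remaining piece with nothing left below it):
  1 left: {6}→1
  2 left: {4,6}→1  {5,6}→1
  3 left: {4,5,6}→2
  4 left: {3,4,5,6}→2
  5 left: {1,3,4,5,6}→2  {2,3,4,5,6}→2
  placing 0:a first → 4 extensions
  placing 1:f first → 2 extensions
total linear extensions = 6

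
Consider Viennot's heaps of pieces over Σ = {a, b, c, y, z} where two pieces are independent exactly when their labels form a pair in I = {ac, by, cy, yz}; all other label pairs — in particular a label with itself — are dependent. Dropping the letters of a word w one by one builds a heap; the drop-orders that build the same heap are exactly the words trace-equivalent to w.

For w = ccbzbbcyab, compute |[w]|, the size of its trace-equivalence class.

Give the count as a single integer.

drop 0:c onto floor
drop 1:c onto {0:c}
drop 2:b onto {1:c}
drop 3:z onto {2:b}
drop 4:b onto {3:z}
drop 5:b onto {4:b}
drop 6:c onto {5:b}
drop 7:y onto floor
drop 8:a onto {5:b, 7:y}
drop 9:b onto {6:c, 8:a}
ground layer = {0:c, 7:y}
drop-orders for the pieces not yet dropped (sum over which currently-grounded one goes next):
  1 to go: {9} 1
  2 to go: {6,9} 1  {8,9} 1
  3 to go: {6,8,9} 2  {7,8,9} 1
  4 to go: {5,6,8,9} 2  {6,7,8,9} 3
  5 to go: {4,5,6,8,9} 2  {5,6,7,8,9} 5
  6 to go: {3,4,5,6,8,9} 2  {4,5,6,7,8,9} 7
  7 to go: {2,3,4,5,6,8,9} 2  {3,4,5,6,7,8,9} 9
  8 to go: {1,2,3,4,5,6,8,9} 2  {2,3,4,5,6,7,8,9} 11
  if 0:c drops first: 13 orders
  if 7:y drops first: 2 orders
heap linearizations: 15

15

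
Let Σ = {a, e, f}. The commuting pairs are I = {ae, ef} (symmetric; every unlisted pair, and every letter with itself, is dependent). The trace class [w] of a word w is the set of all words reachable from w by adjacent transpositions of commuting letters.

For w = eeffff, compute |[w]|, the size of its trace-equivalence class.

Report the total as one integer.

#0=e has no predecessor
#1=e depends on [0:e]
#2=f has no predecessor
#3=f depends on [2:f]
#4=f depends on [3:f]
#5=f depends on [4:f]
sources: [0:e, 2:f]
N(rest) = Σ N(rest − s) over sources s of rest; N(one piece) = 1:
  size 1 → [1]=1  [5]=1
  size 2 → [0,1]=1  [1,5]=2  [4,5]=1
  size 3 → [0,1,5]=3  [1,4,5]=3  [3,4,5]=1
  size 4 → [0,1,4,5]=6  [1,3,4,5]=4  [2,3,4,5]=1
  first=0(e) contributes 5
  first=2(f) contributes 10
|[w]| = 15

15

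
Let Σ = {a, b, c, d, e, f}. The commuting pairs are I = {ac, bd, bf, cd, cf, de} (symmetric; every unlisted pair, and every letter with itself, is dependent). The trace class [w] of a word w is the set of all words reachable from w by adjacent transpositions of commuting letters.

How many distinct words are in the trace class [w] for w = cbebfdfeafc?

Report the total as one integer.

piece 0:c — minimal
piece 1:b rests on {0:c}
piece 2:e rests on {1:b}
piece 3:b rests on {2:e}
piece 4:f rests on {2:e}
piece 5:d rests on {4:f}
piece 6:f rests on {5:d}
piece 7:e rests on {3:b, 6:f}
piece 8:a rests on {7:e}
piece 9:f rests on {8:a}
piece 10:c rests on {7:e}
minimal pieces: {0:c}
ways to finish when only these pieces remain (= sum over removing one remaining piece with nothing left below it):
  1 left: {9}→1  {10}→1
  2 left: {8,9}→1  {9,10}→2
  3 left: {8,9,10}→3
  4 left: {7,8,9,10}→3
  5 left: {3,7,8,9,10}→3  {6,7,8,9,10}→3
  6 left: {3,6,7,8,9,10}→6  {5,6,7,8,9,10}→3
  7 left: {3,5,6,7,8,9,10}→9  {4,5,6,7,8,9,10}→3
  8 left: {3,4,5,6,7,8,9,10}→12
  9 left: {2,3,4,5,6,7,8,9,10}→12
  placing 0:c first → 12 extensions

12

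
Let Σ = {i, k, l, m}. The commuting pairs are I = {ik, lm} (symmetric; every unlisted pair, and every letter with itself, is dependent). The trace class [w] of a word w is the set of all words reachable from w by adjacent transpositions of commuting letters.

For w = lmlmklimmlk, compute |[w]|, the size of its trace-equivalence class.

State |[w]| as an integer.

0(l) covers ∅
1(m) covers ∅
2(l) covers 0:l
3(m) covers 1:m
4(k) covers 2:l, 3:m
5(l) covers 4:k
6(i) covers 5:l
7(m) covers 6:i
8(m) covers 7:m
9(l) covers 6:i
10(k) covers 8:m, 9:l
floor of heap: 0:l, 1:m
completions by unplaced set U, small U first (add the entries for U minus each lowest piece of U):
  |U|=1: {10}:1
  |U|=2: {8,10}:1  {9,10}:1
  |U|=3: {7,8,10}:1  {8,9,10}:2
  |U|=4: {7,8,9,10}:3
  |U|=5: {6,7,8,9,10}:3
  |U|=6: {5,6,7,8,9,10}:3
  |U|=7: {4,5,6,7,8,9,10}:3
  |U|=8: {2,4,5,6,7,8,9,10}:3  {3,4,5,6,7,8,9,10}:3
  |U|=9: {0,2,4,5,6,7,8,9,10}:3  {1,3,4,5,6,7,8,9,10}:3  {2,3,4,5,6,7,8,9,10}:6
  start at 0(l): 9
  start at 1(m): 9
sum over floor = 18

18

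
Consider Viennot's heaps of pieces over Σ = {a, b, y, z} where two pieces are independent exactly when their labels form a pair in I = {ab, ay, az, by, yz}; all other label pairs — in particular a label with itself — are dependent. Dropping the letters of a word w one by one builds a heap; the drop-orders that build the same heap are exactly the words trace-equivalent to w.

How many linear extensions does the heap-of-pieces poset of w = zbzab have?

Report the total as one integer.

#0=z has no predecessor
#1=b depends on [0:z]
#2=z depends on [1:b]
#3=a has no predecessor
#4=b depends on [2:z]
sources: [0:z, 3:a]
N(rest) = Σ N(rest − s) over sources s of rest; N(one piece) = 1:
  size 1 → [3]=1  [4]=1
  size 2 → [2,4]=1  [3,4]=2
  size 3 → [1,2,4]=1  [2,3,4]=3
  first=0(z) contributes 4
  first=3(a) contributes 1
|[w]| = 5

5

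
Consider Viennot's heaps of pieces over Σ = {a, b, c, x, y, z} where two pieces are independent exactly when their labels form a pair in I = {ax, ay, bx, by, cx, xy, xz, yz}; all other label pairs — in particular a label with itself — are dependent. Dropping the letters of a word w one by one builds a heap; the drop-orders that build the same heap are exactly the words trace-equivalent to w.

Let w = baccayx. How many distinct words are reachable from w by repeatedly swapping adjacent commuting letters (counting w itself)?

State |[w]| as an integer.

drop 0:b onto floor
drop 1:a onto {0:b}
drop 2:c onto {1:a}
drop 3:c onto {2:c}
drop 4:a onto {3:c}
drop 5:y onto {3:c}
drop 6:x onto floor
ground layer = {0:b, 6:x}
drop-orders for the pieces not yet dropped (sum over which currently-grounded one goes next):
  1 to go: {4} 1  {5} 1  {6} 1
  2 to go: {4,5} 2  {4,6} 2  {5,6} 2
  3 to go: {3,4,5} 2  {4,5,6} 6
  4 to go: {2,3,4,5} 2  {3,4,5,6} 8
  5 to go: {1,2,3,4,5} 2  {2,3,4,5,6} 10
  if 0:b drops first: 12 orders
  if 6:x drops first: 2 orders
heap linearizations: 14

14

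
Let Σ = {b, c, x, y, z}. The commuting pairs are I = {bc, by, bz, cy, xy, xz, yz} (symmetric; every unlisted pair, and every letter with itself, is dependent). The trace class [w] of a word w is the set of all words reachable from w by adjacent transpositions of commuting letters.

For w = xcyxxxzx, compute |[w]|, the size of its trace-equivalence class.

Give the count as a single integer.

#0=x has no predecessor
#1=c depends on [0:x]
#2=y has no predecessor
#3=x depends on [1:c]
#4=x depends on [3:x]
#5=x depends on [4:x]
#6=z depends on [1:c]
#7=x depends on [5:x]
sources: [0:x, 2:y]
N(rest) = Σ N(rest − s) over sources s of rest; N(one piece) = 1:
  size 1 → [2]=1  [6]=1  [7]=1
  size 2 → [2,6]=2  [2,7]=2  [5,7]=1  [6,7]=2
  size 3 → [2,5,7]=3  [2,6,7]=6  [4,5,7]=1  [5,6,7]=3
  size 4 → [2,4,5,7]=4  [2,5,6,7]=12  [3,4,5,7]=1  [4,5,6,7]=4
  size 5 → [2,3,4,5,7]=5  [2,4,5,6,7]=20  [3,4,5,6,7]=5
  size 6 → [1,3,4,5,6,7]=5  [2,3,4,5,6,7]=30
  first=0(x) contributes 35
  first=2(y) contributes 5
|[w]| = 40

40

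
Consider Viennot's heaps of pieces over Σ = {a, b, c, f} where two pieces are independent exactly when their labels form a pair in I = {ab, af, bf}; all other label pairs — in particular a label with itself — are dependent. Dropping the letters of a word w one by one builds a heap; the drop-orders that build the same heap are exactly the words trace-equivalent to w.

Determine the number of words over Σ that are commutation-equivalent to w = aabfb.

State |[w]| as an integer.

30

0(a) covers ∅
1(a) covers 0:a
2(b) covers ∅
3(f) covers ∅
4(b) covers 2:b
floor of heap: 0:a, 2:b, 3:f
completions by unplaced set U, small U first (add the entries for U minus each lowest piece of U):
  |U|=1: {1}:1  {3}:1  {4}:1
  |U|=2: {0,1}:1  {1,3}:2  {1,4}:2  {2,4}:1  {3,4}:2
  |U|=3: {0,1,3}:3  {0,1,4}:3  {1,2,4}:3  {1,3,4}:6  {2,3,4}:3
  start at 0(a): 12
  start at 2(b): 12
  start at 3(f): 6
sum over floor = 30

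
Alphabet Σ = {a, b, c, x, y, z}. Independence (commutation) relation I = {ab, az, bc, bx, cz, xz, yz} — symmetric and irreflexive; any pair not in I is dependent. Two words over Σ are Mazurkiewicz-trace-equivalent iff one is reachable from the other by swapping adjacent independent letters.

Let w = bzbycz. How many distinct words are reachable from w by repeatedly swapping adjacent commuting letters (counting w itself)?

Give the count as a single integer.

0(b) covers ∅
1(z) covers 0:b
2(b) covers 1:z
3(y) covers 2:b
4(c) covers 3:y
5(z) covers 2:b
floor of heap: 0:b
completions by unplaced set U, small U first (add the entries for U minus each lowest piece of U):
  |U|=1: {4}:1  {5}:1
  |U|=2: {3,4}:1  {4,5}:2
  |U|=3: {3,4,5}:3
  |U|=4: {2,3,4,5}:3
  start at 0(b): 3

3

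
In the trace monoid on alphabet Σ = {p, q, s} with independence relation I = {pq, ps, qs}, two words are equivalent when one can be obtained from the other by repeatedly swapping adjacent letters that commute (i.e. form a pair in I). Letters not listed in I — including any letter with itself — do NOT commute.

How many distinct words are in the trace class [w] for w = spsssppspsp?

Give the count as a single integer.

462

drop 0:s onto floor
drop 1:p onto floor
drop 2:s onto {0:s}
drop 3:s onto {2:s}
drop 4:s onto {3:s}
drop 5:p onto {1:p}
drop 6:p onto {5:p}
drop 7:s onto {4:s}
drop 8:p onto {6:p}
drop 9:s onto {7:s}
drop 10:p onto {8:p}
ground layer = {0:s, 1:p}
drop-orders for the pieces not yet dropped (sum over which currently-grounded one goes next):
  1 to go: {9} 1  {10} 1
  2 to go: {7,9} 1  {8,10} 1  {9,10} 2
  3 to go: {4,7,9} 1  {6,8,10} 1  {7,9,10} 3  {8,9,10} 3
  4 to go: {3,4,7,9} 1  {4,7,9,10} 4  {5,6,8,10} 1  {6,8,9,10} 4  {7,8,9,10} 6
  5 to go: {1,5,6,8,10} 1  {2,3,4,7,9} 1  {3,4,7,9,10} 5  {4,7,8,9,10} 10  {5,6,8,9,10} 5  {6,7,8,9,10} 10
  6 to go: {0,2,3,4,7,9} 1  {1,5,6,8,9,10} 6  {2,3,4,7,9,10} 6  {3,4,7,8,9,10} 15  {4,6,7,8,9,10} 20  {5,6,7,8,9,10} 15
  7 to go: {0,2,3,4,7,9,10} 7  {1,5,6,7,8,9,10} 21  {2,3,4,7,8,9,10} 21  {3,4,6,7,8,9,10} 35  {4,5,6,7,8,9,10} 35
  8 to go: {0,2,3,4,7,8,9,10} 28  {1,4,5,6,7,8,9,10} 56  {2,3,4,6,7,8,9,10} 56  {3,4,5,6,7,8,9,10} 70
  9 to go: {0,2,3,4,6,7,8,9,10} 84  {1,3,4,5,6,7,8,9,10} 126  {2,3,4,5,6,7,8,9,10} 126
  if 0:s drops first: 252 orders
  if 1:p drops first: 210 orders
heap linearizations: 462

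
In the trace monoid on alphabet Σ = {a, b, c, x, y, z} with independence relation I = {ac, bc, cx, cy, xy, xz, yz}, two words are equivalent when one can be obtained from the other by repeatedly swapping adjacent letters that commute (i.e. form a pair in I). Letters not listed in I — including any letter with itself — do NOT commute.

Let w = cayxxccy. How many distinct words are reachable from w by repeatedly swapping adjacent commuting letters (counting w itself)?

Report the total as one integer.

0(c) covers ∅
1(a) covers ∅
2(y) covers 1:a
3(x) covers 1:a
4(x) covers 3:x
5(c) covers 0:c
6(c) covers 5:c
7(y) covers 2:y
floor of heap: 0:c, 1:a
completions by unplaced set U, small U first (add the entries for U minus each lowest piece of U):
  |U|=1: {4}:1  {6}:1  {7}:1
  |U|=2: {2,7}:1  {3,4}:1  {4,6}:2  {4,7}:2  {5,6}:1  {6,7}:2
  |U|=3: {0,5,6}:1  {2,4,7}:3  {2,6,7}:3  {3,4,6}:3  {3,4,7}:3  {4,5,6}:3  {4,6,7}:6  {5,6,7}:3
  |U|=4: {0,4,5,6}:4  {0,5,6,7}:4  {2,3,4,7}:6  {2,4,6,7}:12  {2,5,6,7}:6  {3,4,5,6}:6  {3,4,6,7}:12  {4,5,6,7}:12
  |U|=5: {0,2,5,6,7}:10  {0,3,4,5,6}:10  {0,4,5,6,7}:20  {1,2,3,4,7}:6  {2,3,4,6,7}:30  {2,4,5,6,7}:30  {3,4,5,6,7}:30
  |U|=6: {0,2,4,5,6,7}:60  {0,3,4,5,6,7}:60  {1,2,3,4,6,7}:36  {2,3,4,5,6,7}:90
  start at 0(c): 126
  start at 1(a): 210
sum over floor = 336

336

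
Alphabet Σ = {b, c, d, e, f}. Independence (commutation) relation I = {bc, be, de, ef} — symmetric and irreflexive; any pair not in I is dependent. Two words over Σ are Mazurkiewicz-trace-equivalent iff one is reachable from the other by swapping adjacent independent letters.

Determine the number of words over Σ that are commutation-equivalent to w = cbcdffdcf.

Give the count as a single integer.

#0=c has no predecessor
#1=b has no predecessor
#2=c depends on [0:c]
#3=d depends on [1:b, 2:c]
#4=f depends on [3:d]
#5=f depends on [4:f]
#6=d depends on [5:f]
#7=c depends on [6:d]
#8=f depends on [7:c]
sources: [0:c, 1:b]
N(rest) = Σ N(rest − s) over sources s of rest; N(one piece) = 1:
  size 1 → [8]=1
  size 2 → [7,8]=1
  size 3 → [6,7,8]=1
  size 4 → [5,6,7,8]=1
  size 5 → [4,5,6,7,8]=1
  size 6 → [3,4,5,6,7,8]=1
  size 7 → [1,3,4,5,6,7,8]=1  [2,3,4,5,6,7,8]=1
  first=0(c) contributes 2
  first=1(b) contributes 1
|[w]| = 3

3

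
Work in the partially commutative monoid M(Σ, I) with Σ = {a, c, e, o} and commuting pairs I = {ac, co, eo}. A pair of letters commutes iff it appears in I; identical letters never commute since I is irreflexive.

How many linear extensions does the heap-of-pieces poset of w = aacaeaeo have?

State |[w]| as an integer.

piece 0:a — minimal
piece 1:a rests on {0:a}
piece 2:c — minimal
piece 3:a rests on {1:a}
piece 4:e rests on {2:c, 3:a}
piece 5:a rests on {4:e}
piece 6:e rests on {5:a}
piece 7:o rests on {5:a}
minimal pieces: {0:a, 2:c}
ways to finish when only these pieces remain (= sum over removing one remaining piece with nothing left below it):
  1 left: {6}→1  {7}→1
  2 left: {6,7}→2
  3 left: {5,6,7}→2
  4 left: {4,5,6,7}→2
  5 left: {2,4,5,6,7}→2  {3,4,5,6,7}→2
  6 left: {1,3,4,5,6,7}→2  {2,3,4,5,6,7}→4
  placing 0:a first → 6 extensions
  placing 2:c first → 2 extensions
total linear extensions = 8

8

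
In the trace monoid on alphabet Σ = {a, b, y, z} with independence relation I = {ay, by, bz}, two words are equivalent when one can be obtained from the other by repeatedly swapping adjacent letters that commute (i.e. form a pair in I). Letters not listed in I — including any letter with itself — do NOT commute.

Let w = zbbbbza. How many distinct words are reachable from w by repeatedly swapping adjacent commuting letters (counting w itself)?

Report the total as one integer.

piece 0:z — minimal
piece 1:b — minimal
piece 2:b rests on {1:b}
piece 3:b rests on {2:b}
piece 4:b rests on {3:b}
piece 5:z rests on {0:z}
piece 6:a rests on {4:b, 5:z}
minimal pieces: {0:z, 1:b}
ways to finish when only these pieces remain (= sum over removing one remaining piece with nothing left below it):
  1 left: {6}→1
  2 left: {4,6}→1  {5,6}→1
  3 left: {0,5,6}→1  {3,4,6}→1  {4,5,6}→2
  4 left: {0,4,5,6}→3  {2,3,4,6}→1  {3,4,5,6}→3
  5 left: {0,3,4,5,6}→6  {1,2,3,4,6}→1  {2,3,4,5,6}→4
  placing 0:z first → 5 extensions
  placing 1:b first → 10 extensions
total linear extensions = 15

15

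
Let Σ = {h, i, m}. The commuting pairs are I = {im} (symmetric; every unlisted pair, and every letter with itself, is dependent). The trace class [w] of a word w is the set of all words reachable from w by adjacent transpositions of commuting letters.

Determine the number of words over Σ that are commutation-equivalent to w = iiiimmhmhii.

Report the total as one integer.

15

piece 0:i — minimal
piece 1:i rests on {0:i}
piece 2:i rests on {1:i}
piece 3:i rests on {2:i}
piece 4:m — minimal
piece 5:m rests on {4:m}
piece 6:h rests on {3:i, 5:m}
piece 7:m rests on {6:h}
piece 8:h rests on {7:m}
piece 9:i rests on {8:h}
piece 10:i rests on {9:i}
minimal pieces: {0:i, 4:m}
ways to finish when only these pieces remain (= sum over removing one remaining piece with nothing left below it):
  1 left: {10}→1
  2 left: {9,10}→1
  3 left: {8,9,10}→1
  4 left: {7,8,9,10}→1
  5 left: {6,7,8,9,10}→1
  6 left: {3,6,7,8,9,10}→1  {5,6,7,8,9,10}→1
  7 left: {2,3,6,7,8,9,10}→1  {3,5,6,7,8,9,10}→2  {4,5,6,7,8,9,10}→1
  8 left: {1,2,3,6,7,8,9,10}→1  {2,3,5,6,7,8,9,10}→3  {3,4,5,6,7,8,9,10}→3
  9 left: {0,1,2,3,6,7,8,9,10}→1  {1,2,3,5,6,7,8,9,10}→4  {2,3,4,5,6,7,8,9,10}→6
  placing 0:i first → 10 extensions
  placing 4:m first → 5 extensions
total linear extensions = 15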